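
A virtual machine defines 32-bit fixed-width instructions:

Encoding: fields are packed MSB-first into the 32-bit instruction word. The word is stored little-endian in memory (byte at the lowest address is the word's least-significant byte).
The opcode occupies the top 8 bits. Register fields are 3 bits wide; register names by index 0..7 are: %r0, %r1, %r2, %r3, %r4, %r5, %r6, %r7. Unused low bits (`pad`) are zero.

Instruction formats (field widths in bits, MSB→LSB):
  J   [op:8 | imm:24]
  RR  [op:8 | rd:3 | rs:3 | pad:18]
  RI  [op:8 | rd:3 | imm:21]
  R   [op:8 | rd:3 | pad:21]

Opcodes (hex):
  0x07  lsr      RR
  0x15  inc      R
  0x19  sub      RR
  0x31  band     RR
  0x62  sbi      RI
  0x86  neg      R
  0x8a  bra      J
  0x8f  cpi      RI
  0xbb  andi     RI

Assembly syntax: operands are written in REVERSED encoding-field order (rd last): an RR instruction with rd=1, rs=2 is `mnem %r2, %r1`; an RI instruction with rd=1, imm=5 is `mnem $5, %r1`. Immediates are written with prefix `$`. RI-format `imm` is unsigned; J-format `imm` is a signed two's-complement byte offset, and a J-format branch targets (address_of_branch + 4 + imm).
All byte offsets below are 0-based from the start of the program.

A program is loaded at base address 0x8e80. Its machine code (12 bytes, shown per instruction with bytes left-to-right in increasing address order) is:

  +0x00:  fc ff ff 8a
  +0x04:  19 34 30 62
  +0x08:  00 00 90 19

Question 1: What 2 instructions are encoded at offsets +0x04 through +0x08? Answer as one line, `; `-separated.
sbi $1061913, %r1; sub %r4, %r4

+0x04: 19 34 30 62 ⇒ word 0x62303419 (little)
  opcode bits[31:24]=0x62: sbi/RI
  rd: (w>>21)&0x7=0x1 → %r1
  imm: (w>>0)&0x1fffff=0x103419 → $1061913
+0x08: 00 00 90 19 ⇒ word 0x19900000 (little)
  opcode bits[31:24]=0x19: sub/RR
  rd: (w>>21)&0x7=0x4 → %r4
  rs: (w>>18)&0x7=0x4 → %r4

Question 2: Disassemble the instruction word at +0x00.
bra $-4

[00] fc ff ff 8a → 0x8afffffc
  top 8b → 0x8a → bra [J]
  imm: (w>>0)&0xffffff=0xfffffc (s24→-4) → $-4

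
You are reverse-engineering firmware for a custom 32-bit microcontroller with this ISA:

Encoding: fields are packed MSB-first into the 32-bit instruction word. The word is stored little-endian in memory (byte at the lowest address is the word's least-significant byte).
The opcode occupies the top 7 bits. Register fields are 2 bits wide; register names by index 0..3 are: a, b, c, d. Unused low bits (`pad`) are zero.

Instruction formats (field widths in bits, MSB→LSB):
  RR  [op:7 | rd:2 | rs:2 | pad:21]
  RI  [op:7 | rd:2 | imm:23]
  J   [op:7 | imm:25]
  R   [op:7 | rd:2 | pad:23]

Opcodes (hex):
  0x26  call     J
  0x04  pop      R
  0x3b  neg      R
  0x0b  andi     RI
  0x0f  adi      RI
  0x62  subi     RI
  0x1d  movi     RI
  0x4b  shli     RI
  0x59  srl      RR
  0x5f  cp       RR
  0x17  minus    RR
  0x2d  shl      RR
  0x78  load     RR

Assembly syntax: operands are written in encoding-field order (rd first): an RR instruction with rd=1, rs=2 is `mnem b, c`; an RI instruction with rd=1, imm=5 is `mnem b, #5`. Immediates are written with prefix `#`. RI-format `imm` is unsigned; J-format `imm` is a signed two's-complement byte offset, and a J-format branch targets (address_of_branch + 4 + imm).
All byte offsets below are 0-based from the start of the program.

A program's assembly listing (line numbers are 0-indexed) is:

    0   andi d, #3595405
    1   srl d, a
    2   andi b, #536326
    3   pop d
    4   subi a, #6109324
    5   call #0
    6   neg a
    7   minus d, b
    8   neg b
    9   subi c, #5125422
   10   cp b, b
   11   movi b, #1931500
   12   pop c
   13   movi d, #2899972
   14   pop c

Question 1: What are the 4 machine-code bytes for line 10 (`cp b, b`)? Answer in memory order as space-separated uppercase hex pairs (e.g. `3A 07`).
00 00 A0 BE

10. cp fields op=0x5f:7|rd=1:2|rs=1:2|pad=0:21 → word bea00000h → 00 00 a0 be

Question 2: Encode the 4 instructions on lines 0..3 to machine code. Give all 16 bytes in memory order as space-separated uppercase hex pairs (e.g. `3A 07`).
8D DC B6 17 00 00 80 B3 06 2F 88 16 00 00 80 09

L0: andi op=0xb:7|rd=3:2|imm=3595405:23 ⇒ 0x17b6dc8d ⇒ little 8d dc b6 17
L1: srl op=0x59:7|rd=3:2|rs=0:2|pad=0:21 ⇒ 0xb3800000 ⇒ little 00 00 80 b3
L2: andi op=0xb:7|rd=1:2|imm=536326:23 ⇒ 0x16882f06 ⇒ little 06 2f 88 16
L3: pop op=0x4:7|rd=3:2|pad=0:23 ⇒ 0x09800000 ⇒ little 00 00 80 09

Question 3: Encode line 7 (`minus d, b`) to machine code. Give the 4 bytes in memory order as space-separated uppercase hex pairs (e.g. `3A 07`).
00 00 A0 2F

L7: minus op=0x17:7|rd=3:2|rs=1:2|pad=0:21 ⇒ 0x2fa00000 ⇒ little 00 00 a0 2f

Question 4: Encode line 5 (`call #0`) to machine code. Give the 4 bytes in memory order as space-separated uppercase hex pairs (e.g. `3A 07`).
00 00 00 4C

5. call fields op=0x26:7|imm=0:25 → word 4c000000h → 00 00 00 4c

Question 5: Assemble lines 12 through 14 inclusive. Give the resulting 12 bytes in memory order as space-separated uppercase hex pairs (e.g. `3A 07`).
L12: pop op=0x4:7|rd=2:2|pad=0:23 ⇒ 0x09000000 ⇒ little 00 00 00 09
L13: movi op=0x1d:7|rd=3:2|imm=2899972:23 ⇒ 0x3bac4004 ⇒ little 04 40 ac 3b
L14: pop op=0x4:7|rd=2:2|pad=0:23 ⇒ 0x09000000 ⇒ little 00 00 00 09

00 00 00 09 04 40 AC 3B 00 00 00 09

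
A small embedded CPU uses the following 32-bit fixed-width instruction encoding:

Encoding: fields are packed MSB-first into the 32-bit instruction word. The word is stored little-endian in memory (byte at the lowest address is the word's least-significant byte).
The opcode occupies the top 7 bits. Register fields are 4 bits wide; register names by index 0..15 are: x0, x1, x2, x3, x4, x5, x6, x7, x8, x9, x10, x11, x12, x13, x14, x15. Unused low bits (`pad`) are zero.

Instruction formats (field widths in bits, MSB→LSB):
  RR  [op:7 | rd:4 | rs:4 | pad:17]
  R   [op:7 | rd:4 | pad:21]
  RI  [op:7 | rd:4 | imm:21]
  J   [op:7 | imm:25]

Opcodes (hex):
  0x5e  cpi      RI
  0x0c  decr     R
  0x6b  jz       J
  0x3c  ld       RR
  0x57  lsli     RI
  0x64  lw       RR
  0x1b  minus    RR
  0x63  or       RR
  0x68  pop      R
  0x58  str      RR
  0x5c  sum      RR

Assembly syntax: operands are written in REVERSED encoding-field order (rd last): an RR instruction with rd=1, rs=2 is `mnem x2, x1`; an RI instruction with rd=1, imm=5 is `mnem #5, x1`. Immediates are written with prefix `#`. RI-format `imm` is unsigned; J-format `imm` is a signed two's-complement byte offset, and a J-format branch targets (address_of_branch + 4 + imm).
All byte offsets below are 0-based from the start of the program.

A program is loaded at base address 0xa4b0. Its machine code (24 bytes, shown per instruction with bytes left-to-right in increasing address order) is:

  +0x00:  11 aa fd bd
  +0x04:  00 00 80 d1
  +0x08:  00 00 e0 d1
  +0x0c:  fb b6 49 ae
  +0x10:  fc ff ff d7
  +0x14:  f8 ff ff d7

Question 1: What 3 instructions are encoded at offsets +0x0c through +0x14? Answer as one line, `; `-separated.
[0c] fb b6 49 ae → 0xae49b6fb
  top 7b → 0x57 → lsli [RI]
  rd@[24:21]=0x2 ⇒ x2
  imm@[20:0]=0x9b6fb ⇒ #636667
[10] fc ff ff d7 → 0xd7fffffc
  top 7b → 0x6b → jz [J]
  imm@[24:0]=0x1fffffc (s25→-4) ⇒ #-4
[14] f8 ff ff d7 → 0xd7fffff8
  top 7b → 0x6b → jz [J]
  imm@[24:0]=0x1fffff8 (s25→-8) ⇒ #-8

lsli #636667, x2; jz #-4; jz #-8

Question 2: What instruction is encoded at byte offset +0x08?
@+08  little-endian(00 00 e0 d1) = 0xd1e00000
  opcode bits[31:25]=0x68: pop/R
  [24:21] rd=15 = x15

pop x15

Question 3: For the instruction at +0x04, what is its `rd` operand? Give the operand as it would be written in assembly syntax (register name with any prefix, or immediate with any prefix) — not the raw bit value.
x12

@+04  little-endian(00 00 80 d1) = 0xd1800000
  top 7b → 0x68 → pop [R]
  [24:21] rd=12 = x12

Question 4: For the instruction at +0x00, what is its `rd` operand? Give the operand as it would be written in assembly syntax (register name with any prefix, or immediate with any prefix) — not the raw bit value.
x15

@+00  little-endian(11 aa fd bd) = 0xbdfdaa11
  top 7b → 0x5e → cpi [RI]
  [24:21] rd=15 = x15
  [20:0] imm=1944081 = #1944081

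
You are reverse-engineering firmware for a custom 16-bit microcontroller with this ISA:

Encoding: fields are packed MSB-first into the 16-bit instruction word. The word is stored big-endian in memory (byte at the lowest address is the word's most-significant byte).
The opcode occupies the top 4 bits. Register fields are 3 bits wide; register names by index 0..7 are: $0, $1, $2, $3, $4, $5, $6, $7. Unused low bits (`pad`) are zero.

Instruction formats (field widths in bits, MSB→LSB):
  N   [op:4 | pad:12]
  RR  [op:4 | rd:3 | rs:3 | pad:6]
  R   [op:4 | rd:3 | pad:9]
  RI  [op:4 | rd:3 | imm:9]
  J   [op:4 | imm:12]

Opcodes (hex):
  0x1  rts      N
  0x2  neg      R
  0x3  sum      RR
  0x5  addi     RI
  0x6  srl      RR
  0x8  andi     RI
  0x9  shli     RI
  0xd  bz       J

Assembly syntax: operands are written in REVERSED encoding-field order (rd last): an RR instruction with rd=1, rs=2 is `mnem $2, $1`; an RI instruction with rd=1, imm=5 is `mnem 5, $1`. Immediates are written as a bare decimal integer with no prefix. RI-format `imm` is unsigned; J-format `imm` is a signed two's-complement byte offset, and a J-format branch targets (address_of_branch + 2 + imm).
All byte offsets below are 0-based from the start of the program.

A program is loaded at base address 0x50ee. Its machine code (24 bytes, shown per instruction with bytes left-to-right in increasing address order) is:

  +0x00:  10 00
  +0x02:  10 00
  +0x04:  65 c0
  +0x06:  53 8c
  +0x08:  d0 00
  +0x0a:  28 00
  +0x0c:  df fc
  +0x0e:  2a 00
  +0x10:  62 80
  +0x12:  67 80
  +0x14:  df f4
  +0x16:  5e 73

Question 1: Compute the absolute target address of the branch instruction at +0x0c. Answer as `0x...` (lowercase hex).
off 0x0c: read df fc as big → 0xdffc
  op=0xdffc>>12=0xd ⇒ bz (J)
  imm@[11:0]=0xffc (s12→-4) ⇒ -4
  target = base 0x50ee + off 0x0c + 2 + imm -4 = 0x50f8

0x50f8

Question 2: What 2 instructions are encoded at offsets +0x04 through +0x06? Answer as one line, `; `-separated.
srl $7, $2; addi 396, $1

[04] 65 c0 → 0x65c0
  top 4b → 0x6 → srl [RR]
  rd: (w>>9)&0x7=0x2 → $2
  rs: (w>>6)&0x7=0x7 → $7
[06] 53 8c → 0x538c
  top 4b → 0x5 → addi [RI]
  rd: (w>>9)&0x7=0x1 → $1
  imm: (w>>0)&0x1ff=0x18c → 396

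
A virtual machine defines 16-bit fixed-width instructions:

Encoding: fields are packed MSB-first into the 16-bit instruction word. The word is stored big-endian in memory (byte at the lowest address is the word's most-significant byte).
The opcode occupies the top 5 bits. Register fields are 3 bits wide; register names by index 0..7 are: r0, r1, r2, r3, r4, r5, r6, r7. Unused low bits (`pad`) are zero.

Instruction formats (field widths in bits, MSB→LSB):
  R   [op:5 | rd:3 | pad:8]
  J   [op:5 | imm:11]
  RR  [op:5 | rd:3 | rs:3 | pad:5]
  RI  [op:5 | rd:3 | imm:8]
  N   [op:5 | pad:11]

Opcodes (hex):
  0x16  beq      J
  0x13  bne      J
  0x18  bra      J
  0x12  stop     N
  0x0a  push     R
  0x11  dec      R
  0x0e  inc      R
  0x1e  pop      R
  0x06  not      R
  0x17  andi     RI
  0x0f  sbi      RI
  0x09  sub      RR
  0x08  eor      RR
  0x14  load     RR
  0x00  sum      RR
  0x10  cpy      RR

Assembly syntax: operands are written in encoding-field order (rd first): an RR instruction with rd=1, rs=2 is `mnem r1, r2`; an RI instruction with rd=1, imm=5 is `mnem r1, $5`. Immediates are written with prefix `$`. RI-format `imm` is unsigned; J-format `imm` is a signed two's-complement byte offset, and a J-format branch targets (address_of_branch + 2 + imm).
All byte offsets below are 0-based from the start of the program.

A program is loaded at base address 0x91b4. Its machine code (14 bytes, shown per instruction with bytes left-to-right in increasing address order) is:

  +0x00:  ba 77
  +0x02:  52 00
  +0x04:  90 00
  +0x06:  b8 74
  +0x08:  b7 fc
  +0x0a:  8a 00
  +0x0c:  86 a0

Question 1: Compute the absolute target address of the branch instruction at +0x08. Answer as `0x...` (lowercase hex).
[08] b7 fc → 0xb7fc
  opcode bits[15:11]=0x16: beq/J
  imm: (w>>0)&0x7ff=0x7fc (s11→-4) → $-4
  target = base 0x91b4 + off 0x08 + 2 + imm -4 = 0x91ba

0x91ba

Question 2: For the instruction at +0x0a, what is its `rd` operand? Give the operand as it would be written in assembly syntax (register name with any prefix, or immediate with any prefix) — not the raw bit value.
[0a] 8a 00 → 0x8a00
  top 5b → 0x11 → dec [R]
  rd@[10:8]=0x2 ⇒ r2

r2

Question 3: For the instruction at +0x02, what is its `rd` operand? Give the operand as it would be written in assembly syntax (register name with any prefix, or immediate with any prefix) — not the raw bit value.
+0x02: 52 00 ⇒ word 0x5200 (big)
  top 5b → 0xa → push [R]
  rd: (w>>8)&0x7=0x2 → r2

r2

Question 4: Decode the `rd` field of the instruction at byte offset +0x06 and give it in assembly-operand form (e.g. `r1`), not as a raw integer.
+0x06: b8 74 ⇒ word 0xb874 (big)
  top 5b → 0x17 → andi [RI]
  [10:8] rd=0 = r0
  [7:0] imm=116 = $116

r0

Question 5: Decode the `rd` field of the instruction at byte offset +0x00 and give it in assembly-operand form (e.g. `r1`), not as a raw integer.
r2

+0x00: ba 77 ⇒ word 0xba77 (big)
  top 5b → 0x17 → andi [RI]
  rd: (w>>8)&0x7=0x2 → r2
  imm: (w>>0)&0xff=0x77 → $119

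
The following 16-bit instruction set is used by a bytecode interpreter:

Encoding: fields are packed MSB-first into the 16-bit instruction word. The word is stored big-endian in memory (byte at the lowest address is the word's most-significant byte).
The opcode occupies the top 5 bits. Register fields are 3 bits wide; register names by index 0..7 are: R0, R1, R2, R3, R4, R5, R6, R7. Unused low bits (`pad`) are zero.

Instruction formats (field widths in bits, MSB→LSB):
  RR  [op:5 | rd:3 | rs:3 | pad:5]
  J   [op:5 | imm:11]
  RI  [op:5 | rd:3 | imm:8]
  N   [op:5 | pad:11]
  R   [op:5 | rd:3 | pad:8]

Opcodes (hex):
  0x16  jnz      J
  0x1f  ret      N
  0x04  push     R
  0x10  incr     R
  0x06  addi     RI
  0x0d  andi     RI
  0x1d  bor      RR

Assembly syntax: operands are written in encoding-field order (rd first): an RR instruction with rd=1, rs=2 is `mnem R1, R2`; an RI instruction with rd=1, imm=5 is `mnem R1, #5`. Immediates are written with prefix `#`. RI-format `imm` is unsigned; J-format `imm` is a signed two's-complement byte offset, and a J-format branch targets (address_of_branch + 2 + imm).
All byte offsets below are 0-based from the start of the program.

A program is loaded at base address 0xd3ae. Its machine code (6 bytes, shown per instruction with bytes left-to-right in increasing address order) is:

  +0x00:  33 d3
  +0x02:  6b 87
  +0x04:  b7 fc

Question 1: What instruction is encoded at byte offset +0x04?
off 0x04: read b7 fc as big → 0xb7fc
  top 5b → 0x16 → jnz [J]
  imm: (w>>0)&0x7ff=0x7fc (s11→-4) → #-4

jnz #-4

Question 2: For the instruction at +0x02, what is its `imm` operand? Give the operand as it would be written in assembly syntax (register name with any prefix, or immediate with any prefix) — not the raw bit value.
#135

[02] 6b 87 → 0x6b87
  opcode bits[15:11]=0xd: andi/RI
  [10:8] rd=3 = R3
  [7:0] imm=135 = #135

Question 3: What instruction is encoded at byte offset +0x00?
addi R3, #211

@+00  big-endian(33 d3) = 0x33d3
  top 5b → 0x6 → addi [RI]
  [10:8] rd=3 = R3
  [7:0] imm=211 = #211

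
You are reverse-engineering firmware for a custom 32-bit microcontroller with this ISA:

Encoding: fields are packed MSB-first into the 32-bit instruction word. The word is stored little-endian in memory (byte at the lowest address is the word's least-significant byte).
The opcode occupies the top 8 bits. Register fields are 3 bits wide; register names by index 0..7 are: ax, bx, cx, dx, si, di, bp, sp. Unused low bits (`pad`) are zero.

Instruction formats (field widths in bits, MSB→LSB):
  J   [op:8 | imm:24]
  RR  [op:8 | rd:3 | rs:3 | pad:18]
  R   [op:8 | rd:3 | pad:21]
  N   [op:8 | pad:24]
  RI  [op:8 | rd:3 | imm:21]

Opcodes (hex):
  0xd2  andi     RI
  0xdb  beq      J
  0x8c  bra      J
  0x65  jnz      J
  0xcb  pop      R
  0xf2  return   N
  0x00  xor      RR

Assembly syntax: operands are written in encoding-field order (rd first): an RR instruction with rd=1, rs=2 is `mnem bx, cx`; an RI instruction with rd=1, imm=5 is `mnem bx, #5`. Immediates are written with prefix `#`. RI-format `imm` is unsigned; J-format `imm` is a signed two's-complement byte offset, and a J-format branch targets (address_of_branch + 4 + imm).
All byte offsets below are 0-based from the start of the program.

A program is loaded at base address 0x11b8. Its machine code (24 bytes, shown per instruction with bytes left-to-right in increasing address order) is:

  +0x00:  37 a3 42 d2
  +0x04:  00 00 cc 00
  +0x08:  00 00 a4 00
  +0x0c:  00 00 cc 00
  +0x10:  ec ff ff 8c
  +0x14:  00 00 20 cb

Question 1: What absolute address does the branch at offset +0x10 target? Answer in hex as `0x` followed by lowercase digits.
0x11b8

+0x10: ec ff ff 8c ⇒ word 0x8cffffec (little)
  top 8b → 0x8c → bra [J]
  imm: (w>>0)&0xffffff=0xffffec (s24→-20) → #-20
  target = base 0x11b8 + off 0x10 + 4 + imm -20 = 0x11b8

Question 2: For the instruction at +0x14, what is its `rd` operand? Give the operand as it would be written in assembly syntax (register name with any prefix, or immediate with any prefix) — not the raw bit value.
bx

@+14  little-endian(00 00 20 cb) = 0xcb200000
  op=0xcb200000>>24=0xcb ⇒ pop (R)
  [23:21] rd=1 = bx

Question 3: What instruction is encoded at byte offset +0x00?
+0x00: 37 a3 42 d2 ⇒ word 0xd242a337 (little)
  op=0xd242a337>>24=0xd2 ⇒ andi (RI)
  rd: (w>>21)&0x7=0x2 → cx
  imm: (w>>0)&0x1fffff=0x2a337 → #172855

andi cx, #172855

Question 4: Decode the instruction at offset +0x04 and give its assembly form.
+0x04: 00 00 cc 00 ⇒ word 0x00cc0000 (little)
  top 8b → 0x0 → xor [RR]
  rd: (w>>21)&0x7=0x6 → bp
  rs: (w>>18)&0x7=0x3 → dx

xor bp, dx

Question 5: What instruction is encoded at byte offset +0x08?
off 0x08: read 00 00 a4 00 as little → 0x00a40000
  op=0x00a40000>>24=0x0 ⇒ xor (RR)
  rd: (w>>21)&0x7=0x5 → di
  rs: (w>>18)&0x7=0x1 → bx

xor di, bx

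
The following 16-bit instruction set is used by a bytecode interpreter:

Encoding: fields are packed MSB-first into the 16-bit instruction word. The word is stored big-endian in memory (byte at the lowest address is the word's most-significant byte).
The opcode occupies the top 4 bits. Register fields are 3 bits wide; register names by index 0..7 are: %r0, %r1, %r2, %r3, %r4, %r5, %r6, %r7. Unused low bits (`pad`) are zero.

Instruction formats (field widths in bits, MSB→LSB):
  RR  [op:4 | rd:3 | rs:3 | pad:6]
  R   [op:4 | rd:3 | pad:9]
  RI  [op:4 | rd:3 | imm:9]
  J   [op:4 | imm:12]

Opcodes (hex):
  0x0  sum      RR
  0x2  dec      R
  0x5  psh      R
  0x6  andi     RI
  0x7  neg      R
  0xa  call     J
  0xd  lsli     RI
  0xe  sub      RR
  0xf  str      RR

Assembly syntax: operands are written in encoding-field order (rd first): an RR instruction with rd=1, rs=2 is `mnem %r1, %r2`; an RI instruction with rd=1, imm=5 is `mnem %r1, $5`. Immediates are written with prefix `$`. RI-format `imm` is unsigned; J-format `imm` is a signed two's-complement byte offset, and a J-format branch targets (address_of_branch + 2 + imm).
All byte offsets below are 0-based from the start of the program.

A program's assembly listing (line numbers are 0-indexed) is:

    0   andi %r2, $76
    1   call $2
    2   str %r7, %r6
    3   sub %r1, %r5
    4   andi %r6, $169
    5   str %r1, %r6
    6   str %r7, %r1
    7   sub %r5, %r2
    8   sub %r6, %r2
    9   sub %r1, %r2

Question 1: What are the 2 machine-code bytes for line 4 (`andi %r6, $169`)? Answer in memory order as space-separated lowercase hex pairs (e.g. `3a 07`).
4. andi fields op=0x6:4|rd=6:3|imm=169:9 → word 6ca9h → 6c a9

6c a9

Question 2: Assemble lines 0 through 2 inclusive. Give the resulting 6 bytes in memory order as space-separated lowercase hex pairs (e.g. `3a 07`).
line 0 (andi): pack op=0x6:4|rd=2:3|imm=76:9 = 0x644c; big→ 64 4c
line 1 (call): pack op=0xa:4|imm=2:12 = 0xa002; big→ a0 02
line 2 (str): pack op=0xf:4|rd=7:3|rs=6:3|pad=0:6 = 0xff80; big→ ff 80

64 4c a0 02 ff 80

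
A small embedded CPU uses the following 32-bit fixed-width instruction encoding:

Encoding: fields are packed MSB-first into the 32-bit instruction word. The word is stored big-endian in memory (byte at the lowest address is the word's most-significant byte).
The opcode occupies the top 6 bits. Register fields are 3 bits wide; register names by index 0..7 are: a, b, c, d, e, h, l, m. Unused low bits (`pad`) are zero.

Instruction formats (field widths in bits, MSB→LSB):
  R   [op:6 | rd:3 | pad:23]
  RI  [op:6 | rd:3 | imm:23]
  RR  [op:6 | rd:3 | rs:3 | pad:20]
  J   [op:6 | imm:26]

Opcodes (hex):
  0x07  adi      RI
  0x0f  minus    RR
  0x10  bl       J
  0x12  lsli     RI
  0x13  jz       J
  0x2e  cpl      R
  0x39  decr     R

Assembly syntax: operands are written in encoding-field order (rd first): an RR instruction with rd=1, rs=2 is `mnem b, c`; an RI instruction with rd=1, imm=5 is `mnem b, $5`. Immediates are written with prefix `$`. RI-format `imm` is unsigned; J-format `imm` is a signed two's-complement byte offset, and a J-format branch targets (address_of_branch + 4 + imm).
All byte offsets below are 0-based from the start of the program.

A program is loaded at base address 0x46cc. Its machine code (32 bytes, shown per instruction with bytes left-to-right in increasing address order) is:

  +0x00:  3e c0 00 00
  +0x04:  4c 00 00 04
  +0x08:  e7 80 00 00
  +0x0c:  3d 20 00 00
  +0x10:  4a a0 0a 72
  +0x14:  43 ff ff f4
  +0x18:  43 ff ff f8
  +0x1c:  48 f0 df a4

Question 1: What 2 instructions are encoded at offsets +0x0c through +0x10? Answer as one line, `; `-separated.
off 0x0c: read 3d 20 00 00 as big → 0x3d200000
  op=0x3d200000>>26=0xf ⇒ minus (RR)
  [25:23] rd=2 = c
  [22:20] rs=2 = c
off 0x10: read 4a a0 0a 72 as big → 0x4aa00a72
  op=0x4aa00a72>>26=0x12 ⇒ lsli (RI)
  [25:23] rd=5 = h
  [22:0] imm=2099826 = $2099826

minus c, c; lsli h, $2099826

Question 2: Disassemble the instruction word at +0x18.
bl $-8

+0x18: 43 ff ff f8 ⇒ word 0x43fffff8 (big)
  op=0x43fffff8>>26=0x10 ⇒ bl (J)
  imm: (w>>0)&0x3ffffff=0x3fffff8 (s26→-8) → $-8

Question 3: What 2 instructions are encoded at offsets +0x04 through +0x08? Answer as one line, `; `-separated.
jz $4; decr m

off 0x04: read 4c 00 00 04 as big → 0x4c000004
  top 6b → 0x13 → jz [J]
  imm: (w>>0)&0x3ffffff=0x4 → $4
off 0x08: read e7 80 00 00 as big → 0xe7800000
  top 6b → 0x39 → decr [R]
  rd: (w>>23)&0x7=0x7 → m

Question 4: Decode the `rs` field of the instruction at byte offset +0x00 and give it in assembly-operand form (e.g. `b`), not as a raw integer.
e

+0x00: 3e c0 00 00 ⇒ word 0x3ec00000 (big)
  top 6b → 0xf → minus [RR]
  rd@[25:23]=0x5 ⇒ h
  rs@[22:20]=0x4 ⇒ e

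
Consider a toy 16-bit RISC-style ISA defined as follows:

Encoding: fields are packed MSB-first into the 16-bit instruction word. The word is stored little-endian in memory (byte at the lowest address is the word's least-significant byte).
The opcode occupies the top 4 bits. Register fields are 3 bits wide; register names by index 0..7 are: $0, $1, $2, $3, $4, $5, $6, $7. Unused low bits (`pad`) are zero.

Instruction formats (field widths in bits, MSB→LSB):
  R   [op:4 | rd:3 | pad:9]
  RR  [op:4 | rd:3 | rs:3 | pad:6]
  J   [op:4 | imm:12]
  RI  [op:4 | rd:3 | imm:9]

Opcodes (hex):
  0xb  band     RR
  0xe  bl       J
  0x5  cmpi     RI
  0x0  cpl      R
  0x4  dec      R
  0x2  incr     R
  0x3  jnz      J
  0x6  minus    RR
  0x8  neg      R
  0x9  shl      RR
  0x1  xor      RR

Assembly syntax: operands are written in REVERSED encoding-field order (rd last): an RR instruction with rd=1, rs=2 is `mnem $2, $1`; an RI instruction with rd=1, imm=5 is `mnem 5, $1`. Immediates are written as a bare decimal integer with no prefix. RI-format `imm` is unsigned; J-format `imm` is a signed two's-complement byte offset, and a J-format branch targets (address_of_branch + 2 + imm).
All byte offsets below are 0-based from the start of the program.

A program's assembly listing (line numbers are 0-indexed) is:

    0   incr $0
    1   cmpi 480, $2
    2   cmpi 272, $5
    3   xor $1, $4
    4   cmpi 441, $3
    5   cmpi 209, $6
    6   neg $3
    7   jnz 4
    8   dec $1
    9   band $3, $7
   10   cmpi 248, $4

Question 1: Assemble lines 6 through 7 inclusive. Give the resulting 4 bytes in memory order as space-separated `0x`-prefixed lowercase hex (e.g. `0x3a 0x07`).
line 6 (neg): pack op=0x8:4|rd=3:3|pad=0:9 = 0x8600; little→ 00 86
line 7 (jnz): pack op=0x3:4|imm=4:12 = 0x3004; little→ 04 30

0x00 0x86 0x04 0x30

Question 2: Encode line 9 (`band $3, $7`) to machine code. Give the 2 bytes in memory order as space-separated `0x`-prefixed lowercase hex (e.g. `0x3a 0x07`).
0xc0 0xbe

line 9 (band): pack op=0xb:4|rd=7:3|rs=3:3|pad=0:6 = 0xbec0; little→ c0 be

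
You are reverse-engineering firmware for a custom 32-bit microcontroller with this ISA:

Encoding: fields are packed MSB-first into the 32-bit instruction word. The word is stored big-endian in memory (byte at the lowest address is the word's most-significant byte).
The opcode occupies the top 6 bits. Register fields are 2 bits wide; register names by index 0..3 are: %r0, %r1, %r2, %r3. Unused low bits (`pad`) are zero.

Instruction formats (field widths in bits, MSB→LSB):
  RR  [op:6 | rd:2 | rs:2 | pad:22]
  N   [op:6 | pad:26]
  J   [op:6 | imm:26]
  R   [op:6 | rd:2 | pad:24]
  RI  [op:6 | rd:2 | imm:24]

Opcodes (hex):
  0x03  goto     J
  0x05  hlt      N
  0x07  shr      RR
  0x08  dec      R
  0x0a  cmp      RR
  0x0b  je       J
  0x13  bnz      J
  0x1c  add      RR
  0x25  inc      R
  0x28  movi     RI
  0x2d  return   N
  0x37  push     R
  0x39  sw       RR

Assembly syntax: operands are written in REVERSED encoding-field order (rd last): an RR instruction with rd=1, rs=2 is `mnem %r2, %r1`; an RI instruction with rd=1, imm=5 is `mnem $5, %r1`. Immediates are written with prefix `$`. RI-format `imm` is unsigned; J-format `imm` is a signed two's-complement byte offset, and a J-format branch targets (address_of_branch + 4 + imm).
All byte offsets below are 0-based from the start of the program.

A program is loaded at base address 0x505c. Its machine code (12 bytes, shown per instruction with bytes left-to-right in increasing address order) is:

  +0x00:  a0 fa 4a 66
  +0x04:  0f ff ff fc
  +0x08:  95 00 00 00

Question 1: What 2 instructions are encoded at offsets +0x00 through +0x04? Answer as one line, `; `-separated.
movi $16403046, %r0; goto $-4

[00] a0 fa 4a 66 → 0xa0fa4a66
  op=0xa0fa4a66>>26=0x28 ⇒ movi (RI)
  [25:24] rd=0 = %r0
  [23:0] imm=16403046 = $16403046
[04] 0f ff ff fc → 0x0ffffffc
  op=0x0ffffffc>>26=0x3 ⇒ goto (J)
  [25:0] imm=67108860 (s26→-4) = $-4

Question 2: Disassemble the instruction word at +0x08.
off 0x08: read 95 00 00 00 as big → 0x95000000
  op=0x95000000>>26=0x25 ⇒ inc (R)
  rd: (w>>24)&0x3=0x1 → %r1

inc %r1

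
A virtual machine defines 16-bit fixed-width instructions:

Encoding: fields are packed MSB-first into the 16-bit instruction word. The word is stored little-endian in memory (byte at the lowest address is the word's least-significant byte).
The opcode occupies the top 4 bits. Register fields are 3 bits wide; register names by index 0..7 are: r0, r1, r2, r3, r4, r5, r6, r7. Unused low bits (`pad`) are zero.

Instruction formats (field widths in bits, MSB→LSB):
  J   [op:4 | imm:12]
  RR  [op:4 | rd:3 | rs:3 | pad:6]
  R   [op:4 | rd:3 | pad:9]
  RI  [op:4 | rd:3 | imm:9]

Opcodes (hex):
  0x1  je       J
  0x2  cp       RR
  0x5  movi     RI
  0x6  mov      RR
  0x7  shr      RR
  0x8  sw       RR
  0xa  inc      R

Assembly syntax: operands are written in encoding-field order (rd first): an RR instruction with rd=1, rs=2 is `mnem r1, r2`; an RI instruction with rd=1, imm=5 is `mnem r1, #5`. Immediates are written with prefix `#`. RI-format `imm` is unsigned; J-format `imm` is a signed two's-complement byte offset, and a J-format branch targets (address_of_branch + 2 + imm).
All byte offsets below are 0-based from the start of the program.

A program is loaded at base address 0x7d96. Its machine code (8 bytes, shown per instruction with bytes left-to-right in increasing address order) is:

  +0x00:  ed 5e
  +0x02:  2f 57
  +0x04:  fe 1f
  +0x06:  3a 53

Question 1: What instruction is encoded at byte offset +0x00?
+0x00: ed 5e ⇒ word 0x5eed (little)
  opcode bits[15:12]=0x5: movi/RI
  rd: (w>>9)&0x7=0x7 → r7
  imm: (w>>0)&0x1ff=0xed → #237

movi r7, #237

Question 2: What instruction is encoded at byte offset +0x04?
je #-2

off 0x04: read fe 1f as little → 0x1ffe
  top 4b → 0x1 → je [J]
  imm@[11:0]=0xffe (s12→-2) ⇒ #-2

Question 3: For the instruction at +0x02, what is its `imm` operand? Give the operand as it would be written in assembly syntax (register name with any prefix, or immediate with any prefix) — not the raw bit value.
#303

off 0x02: read 2f 57 as little → 0x572f
  top 4b → 0x5 → movi [RI]
  rd@[11:9]=0x3 ⇒ r3
  imm@[8:0]=0x12f ⇒ #303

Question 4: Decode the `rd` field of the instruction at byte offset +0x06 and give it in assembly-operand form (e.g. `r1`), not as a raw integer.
[06] 3a 53 → 0x533a
  top 4b → 0x5 → movi [RI]
  rd: (w>>9)&0x7=0x1 → r1
  imm: (w>>0)&0x1ff=0x13a → #314

r1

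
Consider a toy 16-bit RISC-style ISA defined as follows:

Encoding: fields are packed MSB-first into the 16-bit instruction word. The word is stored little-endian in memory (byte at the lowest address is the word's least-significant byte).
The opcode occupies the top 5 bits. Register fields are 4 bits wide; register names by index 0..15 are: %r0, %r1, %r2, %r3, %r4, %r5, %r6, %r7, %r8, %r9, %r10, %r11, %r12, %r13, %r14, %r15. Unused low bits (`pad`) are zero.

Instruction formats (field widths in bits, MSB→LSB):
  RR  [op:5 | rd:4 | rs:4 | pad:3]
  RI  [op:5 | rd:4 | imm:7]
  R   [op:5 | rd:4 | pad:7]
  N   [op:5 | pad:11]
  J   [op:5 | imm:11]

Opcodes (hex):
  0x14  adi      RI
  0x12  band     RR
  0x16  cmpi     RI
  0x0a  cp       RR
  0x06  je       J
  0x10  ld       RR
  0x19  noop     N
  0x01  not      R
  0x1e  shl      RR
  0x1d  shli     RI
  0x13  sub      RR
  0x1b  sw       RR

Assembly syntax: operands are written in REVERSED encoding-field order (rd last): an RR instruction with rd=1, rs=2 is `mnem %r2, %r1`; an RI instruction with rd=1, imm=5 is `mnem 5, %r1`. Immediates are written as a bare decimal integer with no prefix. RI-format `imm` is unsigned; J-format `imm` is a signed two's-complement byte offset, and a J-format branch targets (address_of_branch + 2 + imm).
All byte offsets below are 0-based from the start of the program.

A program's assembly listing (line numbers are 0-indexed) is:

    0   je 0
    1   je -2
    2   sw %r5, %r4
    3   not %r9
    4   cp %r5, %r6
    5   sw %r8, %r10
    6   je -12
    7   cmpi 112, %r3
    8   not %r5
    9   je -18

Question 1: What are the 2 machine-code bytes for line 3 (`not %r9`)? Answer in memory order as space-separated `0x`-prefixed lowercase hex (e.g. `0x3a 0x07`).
line 3 (not): pack op=0x1:5|rd=9:4|pad=0:7 = 0x0c80; little→ 80 0c

0x80 0x0c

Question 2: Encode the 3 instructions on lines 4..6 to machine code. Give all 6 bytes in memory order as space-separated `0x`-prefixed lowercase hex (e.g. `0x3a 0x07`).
line 4 (cp): pack op=0xa:5|rd=6:4|rs=5:4|pad=0:3 = 0x5328; little→ 28 53
line 5 (sw): pack op=0x1b:5|rd=10:4|rs=8:4|pad=0:3 = 0xdd40; little→ 40 dd
line 6 (je): pack op=0x6:5|imm=-12:11 = 0x37f4; little→ f4 37

0x28 0x53 0x40 0xdd 0xf4 0x37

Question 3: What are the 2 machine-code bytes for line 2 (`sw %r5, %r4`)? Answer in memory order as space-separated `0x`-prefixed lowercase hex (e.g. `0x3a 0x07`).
0x28 0xda

L2: sw op=0x1b:5|rd=4:4|rs=5:4|pad=0:3 ⇒ 0xda28 ⇒ little 28 da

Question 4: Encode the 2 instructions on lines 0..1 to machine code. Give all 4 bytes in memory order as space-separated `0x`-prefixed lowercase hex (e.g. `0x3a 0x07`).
0x00 0x30 0xfe 0x37

line 0 (je): pack op=0x6:5|imm=0:11 = 0x3000; little→ 00 30
line 1 (je): pack op=0x6:5|imm=-2:11 = 0x37fe; little→ fe 37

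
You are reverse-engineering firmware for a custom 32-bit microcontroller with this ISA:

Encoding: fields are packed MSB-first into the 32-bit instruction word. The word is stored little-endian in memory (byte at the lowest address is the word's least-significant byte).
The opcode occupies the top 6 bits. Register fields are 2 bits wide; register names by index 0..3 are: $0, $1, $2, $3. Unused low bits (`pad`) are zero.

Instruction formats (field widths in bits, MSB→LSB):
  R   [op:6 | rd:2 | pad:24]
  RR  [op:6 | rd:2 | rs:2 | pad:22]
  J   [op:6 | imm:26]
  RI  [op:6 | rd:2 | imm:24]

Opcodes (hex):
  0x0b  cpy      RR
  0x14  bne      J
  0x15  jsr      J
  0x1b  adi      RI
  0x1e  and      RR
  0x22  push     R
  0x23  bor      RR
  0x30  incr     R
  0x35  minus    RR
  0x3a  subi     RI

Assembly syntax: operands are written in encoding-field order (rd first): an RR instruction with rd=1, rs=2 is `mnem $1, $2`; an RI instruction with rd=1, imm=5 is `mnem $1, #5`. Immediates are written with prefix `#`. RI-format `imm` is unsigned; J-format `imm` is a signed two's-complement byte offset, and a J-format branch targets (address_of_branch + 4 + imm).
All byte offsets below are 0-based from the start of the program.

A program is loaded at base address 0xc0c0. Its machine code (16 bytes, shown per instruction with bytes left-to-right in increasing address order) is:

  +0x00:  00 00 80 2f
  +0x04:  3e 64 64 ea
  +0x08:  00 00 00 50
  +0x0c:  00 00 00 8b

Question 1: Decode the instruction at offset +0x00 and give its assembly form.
cpy $3, $2

[00] 00 00 80 2f → 0x2f800000
  opcode bits[31:26]=0xb: cpy/RR
  rd@[25:24]=0x3 ⇒ $3
  rs@[23:22]=0x2 ⇒ $2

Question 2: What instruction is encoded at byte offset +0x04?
+0x04: 3e 64 64 ea ⇒ word 0xea64643e (little)
  op=0xea64643e>>26=0x3a ⇒ subi (RI)
  [25:24] rd=2 = $2
  [23:0] imm=6579262 = #6579262

subi $2, #6579262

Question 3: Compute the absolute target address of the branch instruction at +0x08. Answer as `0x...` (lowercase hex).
0xc0cc

[08] 00 00 00 50 → 0x50000000
  top 6b → 0x14 → bne [J]
  imm@[25:0]=0x0 ⇒ #0
  target = base 0xc0c0 + off 0x08 + 4 + imm 0 = 0xc0cc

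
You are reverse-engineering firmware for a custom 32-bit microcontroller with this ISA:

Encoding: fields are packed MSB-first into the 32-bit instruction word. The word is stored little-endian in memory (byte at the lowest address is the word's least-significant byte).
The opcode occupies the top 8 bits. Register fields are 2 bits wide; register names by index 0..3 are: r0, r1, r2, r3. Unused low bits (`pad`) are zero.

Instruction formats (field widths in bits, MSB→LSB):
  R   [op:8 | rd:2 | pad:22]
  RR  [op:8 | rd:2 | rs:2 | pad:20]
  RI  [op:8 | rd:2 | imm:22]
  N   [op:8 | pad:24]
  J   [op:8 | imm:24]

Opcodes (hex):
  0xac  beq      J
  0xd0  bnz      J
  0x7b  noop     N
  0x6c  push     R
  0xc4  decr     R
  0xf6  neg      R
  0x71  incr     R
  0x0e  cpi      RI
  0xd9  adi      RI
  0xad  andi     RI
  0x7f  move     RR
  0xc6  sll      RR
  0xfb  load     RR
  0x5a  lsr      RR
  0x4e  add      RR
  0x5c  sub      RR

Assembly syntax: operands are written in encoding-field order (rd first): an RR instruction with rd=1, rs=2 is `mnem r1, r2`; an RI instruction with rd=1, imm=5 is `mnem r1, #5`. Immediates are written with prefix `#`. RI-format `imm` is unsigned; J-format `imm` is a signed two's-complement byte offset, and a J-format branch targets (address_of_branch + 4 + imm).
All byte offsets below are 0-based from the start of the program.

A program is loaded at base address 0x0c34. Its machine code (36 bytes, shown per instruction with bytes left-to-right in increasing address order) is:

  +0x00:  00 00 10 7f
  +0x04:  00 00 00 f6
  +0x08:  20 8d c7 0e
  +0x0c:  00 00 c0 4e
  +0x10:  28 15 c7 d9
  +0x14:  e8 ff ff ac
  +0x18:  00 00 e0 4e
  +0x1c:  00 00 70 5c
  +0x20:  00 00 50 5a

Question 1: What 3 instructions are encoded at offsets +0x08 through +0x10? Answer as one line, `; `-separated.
cpi r3, #494880; add r3, r0; adi r3, #464168

@+08  little-endian(20 8d c7 0e) = 0x0ec78d20
  opcode bits[31:24]=0xe: cpi/RI
  [23:22] rd=3 = r3
  [21:0] imm=494880 = #494880
@+0c  little-endian(00 00 c0 4e) = 0x4ec00000
  opcode bits[31:24]=0x4e: add/RR
  [23:22] rd=3 = r3
  [21:20] rs=0 = r0
@+10  little-endian(28 15 c7 d9) = 0xd9c71528
  opcode bits[31:24]=0xd9: adi/RI
  [23:22] rd=3 = r3
  [21:0] imm=464168 = #464168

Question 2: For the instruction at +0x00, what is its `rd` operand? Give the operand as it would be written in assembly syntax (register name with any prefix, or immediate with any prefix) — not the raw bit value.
+0x00: 00 00 10 7f ⇒ word 0x7f100000 (little)
  top 8b → 0x7f → move [RR]
  rd: (w>>22)&0x3=0x0 → r0
  rs: (w>>20)&0x3=0x1 → r1

r0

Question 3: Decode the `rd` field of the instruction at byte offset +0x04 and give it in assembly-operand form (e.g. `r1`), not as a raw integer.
[04] 00 00 00 f6 → 0xf6000000
  op=0xf6000000>>24=0xf6 ⇒ neg (R)
  rd@[23:22]=0x0 ⇒ r0

r0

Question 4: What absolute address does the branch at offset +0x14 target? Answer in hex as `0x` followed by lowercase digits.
0x0c34

+0x14: e8 ff ff ac ⇒ word 0xacffffe8 (little)
  opcode bits[31:24]=0xac: beq/J
  imm@[23:0]=0xffffe8 (s24→-24) ⇒ #-24
  target = base 0x0c34 + off 0x14 + 4 + imm -24 = 0x0c34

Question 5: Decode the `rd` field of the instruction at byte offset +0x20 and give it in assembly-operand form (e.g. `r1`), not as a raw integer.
r1

[20] 00 00 50 5a → 0x5a500000
  top 8b → 0x5a → lsr [RR]
  [23:22] rd=1 = r1
  [21:20] rs=1 = r1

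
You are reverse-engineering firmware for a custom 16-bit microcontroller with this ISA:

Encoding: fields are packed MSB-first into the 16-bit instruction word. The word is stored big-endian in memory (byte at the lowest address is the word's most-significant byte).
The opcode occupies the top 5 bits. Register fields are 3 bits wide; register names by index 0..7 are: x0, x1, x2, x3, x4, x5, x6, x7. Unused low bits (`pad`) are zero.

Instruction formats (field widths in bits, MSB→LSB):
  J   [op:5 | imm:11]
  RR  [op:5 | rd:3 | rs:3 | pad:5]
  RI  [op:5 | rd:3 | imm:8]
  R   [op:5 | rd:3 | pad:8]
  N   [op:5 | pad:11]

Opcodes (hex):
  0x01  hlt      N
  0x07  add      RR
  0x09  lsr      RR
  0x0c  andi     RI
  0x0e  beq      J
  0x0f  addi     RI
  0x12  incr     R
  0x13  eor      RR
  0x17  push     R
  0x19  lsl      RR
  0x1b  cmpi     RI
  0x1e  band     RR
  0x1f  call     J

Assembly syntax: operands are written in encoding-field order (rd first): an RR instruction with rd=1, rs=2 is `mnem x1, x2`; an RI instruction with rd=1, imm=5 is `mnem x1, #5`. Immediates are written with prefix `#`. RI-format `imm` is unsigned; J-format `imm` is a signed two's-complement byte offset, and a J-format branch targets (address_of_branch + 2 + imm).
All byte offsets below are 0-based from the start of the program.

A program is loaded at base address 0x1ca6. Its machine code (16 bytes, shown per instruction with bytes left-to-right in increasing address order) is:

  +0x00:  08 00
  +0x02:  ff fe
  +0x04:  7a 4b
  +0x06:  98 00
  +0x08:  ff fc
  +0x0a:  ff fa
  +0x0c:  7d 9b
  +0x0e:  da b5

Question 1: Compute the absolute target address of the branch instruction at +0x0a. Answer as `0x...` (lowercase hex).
0x1cac

+0x0a: ff fa ⇒ word 0xfffa (big)
  top 5b → 0x1f → call [J]
  [10:0] imm=2042 (s11→-6) = #-6
  target = base 0x1ca6 + off 0x0a + 2 + imm -6 = 0x1cac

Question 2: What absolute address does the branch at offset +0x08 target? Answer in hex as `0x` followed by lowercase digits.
+0x08: ff fc ⇒ word 0xfffc (big)
  top 5b → 0x1f → call [J]
  imm: (w>>0)&0x7ff=0x7fc (s11→-4) → #-4
  target = base 0x1ca6 + off 0x08 + 2 + imm -4 = 0x1cac

0x1cac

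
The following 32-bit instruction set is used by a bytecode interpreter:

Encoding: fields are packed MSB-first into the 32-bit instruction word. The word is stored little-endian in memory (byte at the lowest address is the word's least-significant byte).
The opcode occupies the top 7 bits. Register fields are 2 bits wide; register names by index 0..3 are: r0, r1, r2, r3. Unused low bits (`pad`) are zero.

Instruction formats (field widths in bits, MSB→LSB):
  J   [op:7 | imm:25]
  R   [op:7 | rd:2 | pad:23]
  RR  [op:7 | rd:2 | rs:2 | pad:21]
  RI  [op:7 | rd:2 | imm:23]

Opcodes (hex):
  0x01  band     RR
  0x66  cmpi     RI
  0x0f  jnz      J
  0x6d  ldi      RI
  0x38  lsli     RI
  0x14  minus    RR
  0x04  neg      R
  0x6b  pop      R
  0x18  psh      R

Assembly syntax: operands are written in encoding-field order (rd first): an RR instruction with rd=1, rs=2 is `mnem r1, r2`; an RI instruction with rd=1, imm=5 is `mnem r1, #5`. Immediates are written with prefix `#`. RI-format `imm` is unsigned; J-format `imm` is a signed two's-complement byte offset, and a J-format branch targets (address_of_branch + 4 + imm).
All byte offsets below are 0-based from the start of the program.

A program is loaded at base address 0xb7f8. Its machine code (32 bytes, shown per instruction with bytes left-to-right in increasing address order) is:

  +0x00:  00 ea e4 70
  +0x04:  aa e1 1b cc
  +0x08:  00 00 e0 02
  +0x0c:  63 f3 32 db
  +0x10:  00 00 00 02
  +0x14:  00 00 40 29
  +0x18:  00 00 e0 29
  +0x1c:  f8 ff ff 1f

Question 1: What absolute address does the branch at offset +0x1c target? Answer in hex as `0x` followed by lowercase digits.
0xb810

+0x1c: f8 ff ff 1f ⇒ word 0x1ffffff8 (little)
  op=0x1ffffff8>>25=0xf ⇒ jnz (J)
  [24:0] imm=33554424 (s25→-8) = #-8
  target = base 0xb7f8 + off 0x1c + 4 + imm -8 = 0xb810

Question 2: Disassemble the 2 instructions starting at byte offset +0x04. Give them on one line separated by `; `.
cmpi r0, #1827242; band r1, r3

+0x04: aa e1 1b cc ⇒ word 0xcc1be1aa (little)
  opcode bits[31:25]=0x66: cmpi/RI
  [24:23] rd=0 = r0
  [22:0] imm=1827242 = #1827242
+0x08: 00 00 e0 02 ⇒ word 0x02e00000 (little)
  opcode bits[31:25]=0x1: band/RR
  [24:23] rd=1 = r1
  [22:21] rs=3 = r3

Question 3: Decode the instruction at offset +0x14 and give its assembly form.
[14] 00 00 40 29 → 0x29400000
  opcode bits[31:25]=0x14: minus/RR
  [24:23] rd=2 = r2
  [22:21] rs=2 = r2

minus r2, r2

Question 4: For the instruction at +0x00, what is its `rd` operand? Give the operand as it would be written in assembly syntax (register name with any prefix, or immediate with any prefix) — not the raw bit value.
r1

@+00  little-endian(00 ea e4 70) = 0x70e4ea00
  op=0x70e4ea00>>25=0x38 ⇒ lsli (RI)
  [24:23] rd=1 = r1
  [22:0] imm=6613504 = #6613504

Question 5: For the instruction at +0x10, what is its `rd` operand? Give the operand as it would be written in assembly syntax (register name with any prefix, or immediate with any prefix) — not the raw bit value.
@+10  little-endian(00 00 00 02) = 0x02000000
  opcode bits[31:25]=0x1: band/RR
  rd@[24:23]=0x0 ⇒ r0
  rs@[22:21]=0x0 ⇒ r0

r0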